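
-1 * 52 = -52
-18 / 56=-0.32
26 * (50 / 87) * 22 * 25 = 715000 / 87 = 8218.39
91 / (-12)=-91 / 12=-7.58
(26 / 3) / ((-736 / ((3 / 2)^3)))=-117 / 2944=-0.04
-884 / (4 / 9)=-1989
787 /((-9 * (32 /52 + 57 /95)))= -51155 /711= -71.95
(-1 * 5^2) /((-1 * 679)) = 25 /679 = 0.04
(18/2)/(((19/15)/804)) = 108540/19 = 5712.63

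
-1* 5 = -5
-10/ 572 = -5/ 286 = -0.02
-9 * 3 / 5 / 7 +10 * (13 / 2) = 2248 / 35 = 64.23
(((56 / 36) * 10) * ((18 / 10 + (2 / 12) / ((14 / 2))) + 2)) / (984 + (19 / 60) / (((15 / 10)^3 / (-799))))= 12045 / 184079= 0.07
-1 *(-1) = 1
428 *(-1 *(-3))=1284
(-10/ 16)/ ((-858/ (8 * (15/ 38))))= 25/ 10868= 0.00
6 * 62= 372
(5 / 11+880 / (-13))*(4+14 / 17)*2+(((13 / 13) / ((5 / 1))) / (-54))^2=-114953091569 / 177219900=-648.65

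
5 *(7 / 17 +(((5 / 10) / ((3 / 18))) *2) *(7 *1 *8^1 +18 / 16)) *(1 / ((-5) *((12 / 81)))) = -630045 / 272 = -2316.34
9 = 9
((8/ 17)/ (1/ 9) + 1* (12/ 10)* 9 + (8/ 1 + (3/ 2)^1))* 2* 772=3220012/ 85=37882.49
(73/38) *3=219/38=5.76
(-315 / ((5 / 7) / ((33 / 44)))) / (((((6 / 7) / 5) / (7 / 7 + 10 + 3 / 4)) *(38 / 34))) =-12332565 / 608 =-20283.82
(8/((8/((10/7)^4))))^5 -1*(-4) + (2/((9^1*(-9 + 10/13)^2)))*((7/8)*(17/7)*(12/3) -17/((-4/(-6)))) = 10336529013284142874222418/8221874911572238195041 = 1257.20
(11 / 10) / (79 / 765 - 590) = -1683 / 902542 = -0.00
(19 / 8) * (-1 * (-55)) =1045 / 8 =130.62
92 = 92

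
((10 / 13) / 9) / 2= 5 / 117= 0.04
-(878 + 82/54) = -23747/27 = -879.52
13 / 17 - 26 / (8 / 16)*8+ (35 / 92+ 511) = 150371 / 1564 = 96.15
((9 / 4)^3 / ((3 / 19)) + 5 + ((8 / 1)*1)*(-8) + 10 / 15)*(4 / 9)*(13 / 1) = 34463 / 432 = 79.78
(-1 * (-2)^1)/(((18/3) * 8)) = 1/24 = 0.04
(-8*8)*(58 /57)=-3712 /57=-65.12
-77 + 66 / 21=-517 / 7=-73.86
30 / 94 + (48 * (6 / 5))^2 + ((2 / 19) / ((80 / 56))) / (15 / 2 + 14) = 3185276321 / 959975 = 3318.08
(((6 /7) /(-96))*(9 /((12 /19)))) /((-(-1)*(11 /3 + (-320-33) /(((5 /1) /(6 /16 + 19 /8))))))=855 /1280048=0.00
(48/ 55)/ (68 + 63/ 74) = 3552/ 280225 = 0.01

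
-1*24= -24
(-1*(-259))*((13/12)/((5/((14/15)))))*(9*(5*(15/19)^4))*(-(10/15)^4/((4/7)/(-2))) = 82491500/130321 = 632.99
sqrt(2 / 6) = sqrt(3) / 3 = 0.58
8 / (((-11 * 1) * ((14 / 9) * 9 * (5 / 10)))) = -8 / 77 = -0.10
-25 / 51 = -0.49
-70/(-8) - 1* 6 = 11/4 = 2.75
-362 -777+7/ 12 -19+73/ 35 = -485239/ 420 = -1155.33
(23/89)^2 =529/7921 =0.07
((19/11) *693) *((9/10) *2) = 10773/5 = 2154.60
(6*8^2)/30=64/5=12.80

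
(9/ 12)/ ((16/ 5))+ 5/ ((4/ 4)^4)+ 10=975/ 64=15.23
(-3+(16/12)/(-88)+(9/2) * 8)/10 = 2177/660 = 3.30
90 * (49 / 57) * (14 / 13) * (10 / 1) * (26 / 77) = 58800 / 209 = 281.34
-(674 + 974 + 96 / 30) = -8256 / 5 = -1651.20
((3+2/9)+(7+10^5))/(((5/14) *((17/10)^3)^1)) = 2520257600/44217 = 56997.48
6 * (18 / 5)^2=1944 / 25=77.76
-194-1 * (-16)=-178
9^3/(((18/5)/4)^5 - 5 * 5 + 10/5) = -72900000/2240951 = -32.53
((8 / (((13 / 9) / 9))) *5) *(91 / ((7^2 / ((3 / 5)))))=1944 / 7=277.71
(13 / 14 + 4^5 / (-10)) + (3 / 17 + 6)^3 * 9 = 694406711 / 343910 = 2019.15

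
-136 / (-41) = 136 / 41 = 3.32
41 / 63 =0.65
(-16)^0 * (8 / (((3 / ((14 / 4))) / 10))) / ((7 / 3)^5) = 3240 / 2401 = 1.35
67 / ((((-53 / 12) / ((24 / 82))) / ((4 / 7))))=-38592 / 15211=-2.54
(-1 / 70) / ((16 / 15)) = -3 / 224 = -0.01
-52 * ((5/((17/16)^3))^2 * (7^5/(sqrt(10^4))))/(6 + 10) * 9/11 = -2061939769344/265513259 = -7765.86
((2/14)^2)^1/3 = 1/147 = 0.01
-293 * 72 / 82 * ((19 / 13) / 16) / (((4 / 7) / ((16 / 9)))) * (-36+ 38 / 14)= 1297111 / 533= 2433.60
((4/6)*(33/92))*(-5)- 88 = -4103/46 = -89.20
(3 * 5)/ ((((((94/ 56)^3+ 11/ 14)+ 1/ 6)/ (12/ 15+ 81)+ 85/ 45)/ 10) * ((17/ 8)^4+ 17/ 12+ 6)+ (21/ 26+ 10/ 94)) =91002554508902400/ 38583653431096859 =2.36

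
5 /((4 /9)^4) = 32805 /256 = 128.14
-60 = -60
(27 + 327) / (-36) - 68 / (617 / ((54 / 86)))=-1576345 / 159186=-9.90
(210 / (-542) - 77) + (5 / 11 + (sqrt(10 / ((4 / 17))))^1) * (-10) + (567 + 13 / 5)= 7268678 / 14905 - 5 * sqrt(170)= 422.48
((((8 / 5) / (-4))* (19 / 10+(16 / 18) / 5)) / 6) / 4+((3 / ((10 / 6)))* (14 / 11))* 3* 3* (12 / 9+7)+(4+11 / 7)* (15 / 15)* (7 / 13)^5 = 291862674223 / 1696523400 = 172.04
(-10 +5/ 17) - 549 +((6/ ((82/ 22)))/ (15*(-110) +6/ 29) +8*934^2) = 38784480539989/ 5557878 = 6978289.29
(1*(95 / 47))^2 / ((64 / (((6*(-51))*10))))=-6904125 / 35344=-195.34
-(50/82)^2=-625/1681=-0.37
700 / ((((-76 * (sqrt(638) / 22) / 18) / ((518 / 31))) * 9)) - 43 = -181300 * sqrt(638) / 17081 - 43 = -311.10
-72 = -72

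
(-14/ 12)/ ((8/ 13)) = -91/ 48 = -1.90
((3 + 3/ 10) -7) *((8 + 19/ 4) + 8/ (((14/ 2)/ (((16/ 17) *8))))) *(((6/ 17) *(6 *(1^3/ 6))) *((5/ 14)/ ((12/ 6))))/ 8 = -0.62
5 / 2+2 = 9 / 2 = 4.50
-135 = -135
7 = 7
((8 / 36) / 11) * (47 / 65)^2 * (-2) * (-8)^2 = -565504 / 418275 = -1.35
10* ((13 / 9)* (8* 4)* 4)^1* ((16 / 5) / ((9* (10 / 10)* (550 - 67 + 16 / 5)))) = 20480 / 15147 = 1.35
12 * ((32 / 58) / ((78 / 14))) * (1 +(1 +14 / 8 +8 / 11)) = 22064 / 4147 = 5.32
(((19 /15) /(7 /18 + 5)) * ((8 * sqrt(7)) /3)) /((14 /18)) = 2736 * sqrt(7) /3395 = 2.13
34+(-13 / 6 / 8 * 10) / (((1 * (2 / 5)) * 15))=33.55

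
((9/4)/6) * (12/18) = 1/4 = 0.25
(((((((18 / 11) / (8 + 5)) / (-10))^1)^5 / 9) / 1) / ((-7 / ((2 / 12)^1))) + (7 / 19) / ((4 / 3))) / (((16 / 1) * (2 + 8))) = 27469296920773731 / 15906030978838000000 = 0.00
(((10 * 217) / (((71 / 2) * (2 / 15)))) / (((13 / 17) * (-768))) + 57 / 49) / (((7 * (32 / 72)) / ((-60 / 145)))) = -0.05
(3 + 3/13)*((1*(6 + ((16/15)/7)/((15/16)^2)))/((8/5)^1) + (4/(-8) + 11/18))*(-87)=-167359/150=-1115.73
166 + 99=265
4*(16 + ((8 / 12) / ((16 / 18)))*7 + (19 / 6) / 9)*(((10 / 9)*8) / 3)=186640 / 729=256.02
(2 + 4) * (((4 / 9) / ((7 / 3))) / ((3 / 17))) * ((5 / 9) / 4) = 170 / 189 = 0.90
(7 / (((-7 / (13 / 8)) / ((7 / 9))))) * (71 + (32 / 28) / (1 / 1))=-6565 / 72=-91.18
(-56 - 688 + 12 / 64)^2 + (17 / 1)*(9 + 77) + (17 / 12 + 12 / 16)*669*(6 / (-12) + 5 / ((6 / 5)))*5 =446433179 / 768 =581293.20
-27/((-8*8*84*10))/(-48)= -3/286720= -0.00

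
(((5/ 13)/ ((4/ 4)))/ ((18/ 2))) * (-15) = -25/ 39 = -0.64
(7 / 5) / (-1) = -7 / 5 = -1.40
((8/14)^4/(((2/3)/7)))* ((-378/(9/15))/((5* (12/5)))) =-2880/49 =-58.78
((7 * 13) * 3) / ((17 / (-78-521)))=-163527 / 17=-9619.24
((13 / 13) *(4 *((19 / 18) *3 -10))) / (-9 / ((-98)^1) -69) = 8036 / 20259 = 0.40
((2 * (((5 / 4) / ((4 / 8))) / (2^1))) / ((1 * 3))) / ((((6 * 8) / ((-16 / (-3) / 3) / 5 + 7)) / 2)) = 331 / 1296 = 0.26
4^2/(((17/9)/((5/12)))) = 60/17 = 3.53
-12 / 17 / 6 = -0.12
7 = 7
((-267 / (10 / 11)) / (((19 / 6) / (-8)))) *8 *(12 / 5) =6766848 / 475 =14246.00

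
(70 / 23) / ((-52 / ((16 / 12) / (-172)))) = 35 / 77142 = 0.00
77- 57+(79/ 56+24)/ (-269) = 299857/ 15064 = 19.91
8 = 8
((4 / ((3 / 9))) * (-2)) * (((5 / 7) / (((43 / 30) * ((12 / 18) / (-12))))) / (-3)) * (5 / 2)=-54000 / 301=-179.40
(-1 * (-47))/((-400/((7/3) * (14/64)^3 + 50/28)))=-0.21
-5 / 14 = -0.36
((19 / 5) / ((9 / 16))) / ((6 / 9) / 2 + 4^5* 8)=304 / 368655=0.00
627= 627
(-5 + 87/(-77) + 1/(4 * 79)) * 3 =-447225/24332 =-18.38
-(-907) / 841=907 / 841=1.08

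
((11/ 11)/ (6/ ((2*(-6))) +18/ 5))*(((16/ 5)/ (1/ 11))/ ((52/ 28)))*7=17248/ 403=42.80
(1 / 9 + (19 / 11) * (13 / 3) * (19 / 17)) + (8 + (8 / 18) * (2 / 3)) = 84686 / 5049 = 16.77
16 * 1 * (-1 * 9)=-144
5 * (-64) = -320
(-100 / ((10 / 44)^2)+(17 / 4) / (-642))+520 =-3636305 / 2568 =-1416.01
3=3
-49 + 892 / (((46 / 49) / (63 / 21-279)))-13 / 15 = -3934468 / 15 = -262297.87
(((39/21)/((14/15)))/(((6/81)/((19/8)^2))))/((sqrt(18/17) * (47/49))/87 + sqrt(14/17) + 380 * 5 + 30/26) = 12181361985/(256 * (611 * sqrt(34) + 18473 * sqrt(238) + 597040255)) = 0.08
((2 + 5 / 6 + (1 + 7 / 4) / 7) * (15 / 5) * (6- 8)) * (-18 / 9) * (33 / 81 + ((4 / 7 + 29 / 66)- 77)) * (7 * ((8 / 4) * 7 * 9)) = -85166899 / 33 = -2580815.12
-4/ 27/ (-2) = 2/ 27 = 0.07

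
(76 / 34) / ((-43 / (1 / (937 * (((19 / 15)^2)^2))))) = -101250 / 4698051473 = -0.00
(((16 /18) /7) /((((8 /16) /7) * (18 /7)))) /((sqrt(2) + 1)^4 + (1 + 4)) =44 /567 - 8 * sqrt(2) /189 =0.02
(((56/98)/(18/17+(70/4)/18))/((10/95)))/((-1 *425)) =-1368/217525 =-0.01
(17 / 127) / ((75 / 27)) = 153 / 3175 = 0.05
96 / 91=1.05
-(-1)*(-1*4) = -4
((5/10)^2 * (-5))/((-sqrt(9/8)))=5 * sqrt(2)/6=1.18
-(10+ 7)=-17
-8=-8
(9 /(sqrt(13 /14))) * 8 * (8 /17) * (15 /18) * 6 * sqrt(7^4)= 141120 * sqrt(182) /221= 8614.54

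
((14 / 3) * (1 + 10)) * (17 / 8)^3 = 378301 / 768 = 492.58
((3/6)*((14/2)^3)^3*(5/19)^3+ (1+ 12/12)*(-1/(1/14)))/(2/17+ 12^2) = 12249269301/4801300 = 2551.24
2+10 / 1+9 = 21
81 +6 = 87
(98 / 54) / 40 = 49 / 1080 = 0.05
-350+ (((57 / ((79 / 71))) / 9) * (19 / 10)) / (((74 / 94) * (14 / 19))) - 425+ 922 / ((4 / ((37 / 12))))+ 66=16657157 / 818440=20.35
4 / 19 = 0.21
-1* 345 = -345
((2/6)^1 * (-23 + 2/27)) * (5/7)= -3095/567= -5.46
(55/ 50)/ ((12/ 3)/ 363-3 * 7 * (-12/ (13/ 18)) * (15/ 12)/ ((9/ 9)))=51909/ 20582620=0.00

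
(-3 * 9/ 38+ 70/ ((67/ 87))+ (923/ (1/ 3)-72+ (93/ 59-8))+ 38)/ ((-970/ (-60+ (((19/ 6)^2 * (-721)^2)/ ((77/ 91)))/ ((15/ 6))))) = -68863319927250551/ 9616700280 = -7160805.47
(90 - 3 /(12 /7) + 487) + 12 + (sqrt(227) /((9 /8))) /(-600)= 2349 /4 - sqrt(227) /675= 587.23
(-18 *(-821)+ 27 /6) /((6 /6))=29565 /2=14782.50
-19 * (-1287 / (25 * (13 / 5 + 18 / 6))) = 24453 / 140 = 174.66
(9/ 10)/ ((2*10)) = 9/ 200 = 0.04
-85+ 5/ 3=-250/ 3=-83.33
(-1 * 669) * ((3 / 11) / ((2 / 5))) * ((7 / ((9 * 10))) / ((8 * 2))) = -1561 / 704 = -2.22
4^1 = 4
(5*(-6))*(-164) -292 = 4628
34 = 34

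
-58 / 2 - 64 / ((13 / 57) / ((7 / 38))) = -1049 / 13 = -80.69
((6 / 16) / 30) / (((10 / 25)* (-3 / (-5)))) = 5 / 96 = 0.05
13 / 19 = 0.68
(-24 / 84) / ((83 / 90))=-180 / 581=-0.31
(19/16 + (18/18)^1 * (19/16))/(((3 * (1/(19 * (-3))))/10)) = -1805/4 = -451.25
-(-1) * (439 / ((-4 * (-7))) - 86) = -1969 / 28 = -70.32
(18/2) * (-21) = -189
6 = 6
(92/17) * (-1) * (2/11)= -184/187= -0.98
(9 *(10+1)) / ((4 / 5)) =123.75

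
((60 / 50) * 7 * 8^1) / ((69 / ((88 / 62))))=4928 / 3565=1.38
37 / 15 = 2.47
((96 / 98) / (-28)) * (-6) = 0.21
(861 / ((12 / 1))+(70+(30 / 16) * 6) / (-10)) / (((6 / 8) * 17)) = 509 / 102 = 4.99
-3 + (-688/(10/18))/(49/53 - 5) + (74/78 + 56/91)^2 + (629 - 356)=4382861/7605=576.31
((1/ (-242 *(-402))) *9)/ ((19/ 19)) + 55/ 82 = 0.67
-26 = -26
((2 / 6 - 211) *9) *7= -13272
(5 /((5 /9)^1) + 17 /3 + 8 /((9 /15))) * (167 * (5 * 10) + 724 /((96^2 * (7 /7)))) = 134670067 /576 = 233802.20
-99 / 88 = -9 / 8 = -1.12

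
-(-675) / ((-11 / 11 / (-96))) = 64800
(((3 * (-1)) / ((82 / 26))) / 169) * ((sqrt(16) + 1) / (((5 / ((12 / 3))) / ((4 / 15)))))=-16 / 2665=-0.01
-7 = -7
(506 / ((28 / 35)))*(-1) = -1265 / 2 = -632.50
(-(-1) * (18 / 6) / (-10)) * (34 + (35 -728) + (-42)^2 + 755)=-558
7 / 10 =0.70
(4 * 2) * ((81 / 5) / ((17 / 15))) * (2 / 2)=1944 / 17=114.35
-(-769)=769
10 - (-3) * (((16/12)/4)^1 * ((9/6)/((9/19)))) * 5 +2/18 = 467/18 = 25.94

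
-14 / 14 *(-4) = 4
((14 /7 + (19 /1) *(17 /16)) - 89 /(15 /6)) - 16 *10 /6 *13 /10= -11539 /240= -48.08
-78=-78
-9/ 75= -3/ 25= -0.12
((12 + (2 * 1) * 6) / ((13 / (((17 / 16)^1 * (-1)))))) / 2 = -51 / 52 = -0.98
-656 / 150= -328 / 75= -4.37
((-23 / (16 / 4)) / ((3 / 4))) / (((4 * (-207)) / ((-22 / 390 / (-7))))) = 11 / 147420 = 0.00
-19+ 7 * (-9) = -82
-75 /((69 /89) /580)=-1290500 /23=-56108.70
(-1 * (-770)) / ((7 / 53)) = 5830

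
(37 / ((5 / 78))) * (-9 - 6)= -8658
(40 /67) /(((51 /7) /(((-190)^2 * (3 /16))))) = 631750 /1139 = 554.65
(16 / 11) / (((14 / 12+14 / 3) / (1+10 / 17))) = 2592 / 6545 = 0.40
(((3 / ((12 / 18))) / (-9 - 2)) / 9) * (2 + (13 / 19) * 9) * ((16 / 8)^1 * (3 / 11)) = -465 / 2299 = -0.20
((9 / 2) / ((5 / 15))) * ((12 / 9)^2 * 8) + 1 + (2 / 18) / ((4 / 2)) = 3475 / 18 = 193.06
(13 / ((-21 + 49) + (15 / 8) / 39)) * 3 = 4056 / 2917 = 1.39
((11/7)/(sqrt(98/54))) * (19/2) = 11.08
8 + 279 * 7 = 1961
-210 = -210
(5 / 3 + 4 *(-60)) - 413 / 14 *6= -1246 / 3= -415.33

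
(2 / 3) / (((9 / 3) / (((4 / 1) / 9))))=8 / 81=0.10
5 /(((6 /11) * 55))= 1 /6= 0.17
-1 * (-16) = 16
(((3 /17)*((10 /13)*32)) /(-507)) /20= -16 /37349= -0.00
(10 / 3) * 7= 70 / 3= 23.33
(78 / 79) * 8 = 7.90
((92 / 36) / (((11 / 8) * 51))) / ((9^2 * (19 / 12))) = 736 / 2590137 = 0.00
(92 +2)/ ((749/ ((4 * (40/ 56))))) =1880/ 5243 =0.36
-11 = -11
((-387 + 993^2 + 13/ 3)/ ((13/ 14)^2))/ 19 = 579571804/ 9633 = 60165.24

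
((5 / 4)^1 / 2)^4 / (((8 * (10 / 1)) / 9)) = 1125 / 65536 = 0.02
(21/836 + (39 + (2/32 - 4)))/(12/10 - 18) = -195555/93632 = -2.09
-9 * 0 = 0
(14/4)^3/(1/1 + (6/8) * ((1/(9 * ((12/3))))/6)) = 12348/289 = 42.73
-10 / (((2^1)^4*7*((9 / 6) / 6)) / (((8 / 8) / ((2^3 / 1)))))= -5 / 112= -0.04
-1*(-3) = 3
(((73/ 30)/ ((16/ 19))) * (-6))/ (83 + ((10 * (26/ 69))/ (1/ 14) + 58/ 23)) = -95703/ 763280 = -0.13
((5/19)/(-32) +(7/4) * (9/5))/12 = 9551/36480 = 0.26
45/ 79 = 0.57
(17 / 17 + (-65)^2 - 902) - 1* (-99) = 3423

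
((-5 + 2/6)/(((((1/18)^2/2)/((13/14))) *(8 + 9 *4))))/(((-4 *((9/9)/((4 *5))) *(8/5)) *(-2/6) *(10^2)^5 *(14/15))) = -3159/49280000000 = -0.00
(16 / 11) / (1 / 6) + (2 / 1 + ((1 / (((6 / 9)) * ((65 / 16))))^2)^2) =2110023286 / 196356875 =10.75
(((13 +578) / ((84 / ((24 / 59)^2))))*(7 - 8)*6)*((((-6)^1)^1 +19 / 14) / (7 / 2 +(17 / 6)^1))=16595280 / 3240811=5.12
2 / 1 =2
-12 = -12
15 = 15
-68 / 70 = -0.97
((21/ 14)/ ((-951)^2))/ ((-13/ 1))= -1/ 7838142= -0.00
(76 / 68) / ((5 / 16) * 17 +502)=304 / 137989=0.00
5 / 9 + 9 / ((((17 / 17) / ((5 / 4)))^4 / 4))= 88.45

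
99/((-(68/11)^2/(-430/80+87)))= -211.46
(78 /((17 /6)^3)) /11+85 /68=337607 /216172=1.56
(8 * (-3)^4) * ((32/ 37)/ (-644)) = -5184/ 5957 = -0.87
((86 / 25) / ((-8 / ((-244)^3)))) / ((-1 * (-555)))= 156162928 / 13875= 11254.99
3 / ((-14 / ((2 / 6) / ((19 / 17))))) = -17 / 266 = -0.06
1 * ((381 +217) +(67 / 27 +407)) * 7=190414 / 27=7052.37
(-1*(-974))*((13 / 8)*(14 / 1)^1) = 44317 / 2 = 22158.50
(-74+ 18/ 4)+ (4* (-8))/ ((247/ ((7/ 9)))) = -309445/ 4446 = -69.60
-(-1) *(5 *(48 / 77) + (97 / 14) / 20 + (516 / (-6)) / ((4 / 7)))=-452873 / 3080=-147.04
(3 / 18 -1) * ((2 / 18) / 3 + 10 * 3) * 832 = -1686880 / 81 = -20825.68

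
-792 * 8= -6336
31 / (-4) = -31 / 4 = -7.75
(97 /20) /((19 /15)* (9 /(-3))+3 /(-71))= -6887 /5456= -1.26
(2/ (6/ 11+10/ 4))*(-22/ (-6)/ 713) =484/ 143313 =0.00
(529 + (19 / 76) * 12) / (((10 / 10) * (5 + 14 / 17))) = 9044 / 99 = 91.35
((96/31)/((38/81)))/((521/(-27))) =-104976/306869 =-0.34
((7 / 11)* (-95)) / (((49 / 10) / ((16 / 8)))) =-1900 / 77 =-24.68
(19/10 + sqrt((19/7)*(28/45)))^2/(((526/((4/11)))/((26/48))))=247*sqrt(95)/1301850 + 61997/31244400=0.00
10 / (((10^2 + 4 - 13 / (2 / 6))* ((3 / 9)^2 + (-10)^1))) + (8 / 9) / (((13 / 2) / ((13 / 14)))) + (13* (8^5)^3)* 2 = 66680225714103394234 / 72891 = 914793674309632.11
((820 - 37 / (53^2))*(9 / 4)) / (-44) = -20730087 / 494384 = -41.93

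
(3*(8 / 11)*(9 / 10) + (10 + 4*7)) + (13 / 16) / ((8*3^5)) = 68367307 / 1710720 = 39.96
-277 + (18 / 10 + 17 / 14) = -19179 / 70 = -273.99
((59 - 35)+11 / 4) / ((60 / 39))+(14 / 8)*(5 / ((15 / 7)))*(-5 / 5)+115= 30793 / 240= 128.30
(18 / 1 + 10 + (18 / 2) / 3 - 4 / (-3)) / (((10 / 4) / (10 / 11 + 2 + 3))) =2522 / 33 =76.42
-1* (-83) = 83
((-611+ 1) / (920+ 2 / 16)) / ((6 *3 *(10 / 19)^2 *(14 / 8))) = -176168 / 2318715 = -0.08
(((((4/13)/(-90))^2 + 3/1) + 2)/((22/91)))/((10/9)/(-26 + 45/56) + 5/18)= 16900821133/190958625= 88.51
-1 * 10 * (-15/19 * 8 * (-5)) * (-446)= 2676000/19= 140842.11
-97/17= -5.71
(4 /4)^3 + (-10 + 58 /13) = -59 /13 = -4.54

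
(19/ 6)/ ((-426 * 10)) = -19/ 25560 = -0.00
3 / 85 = 0.04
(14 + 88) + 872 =974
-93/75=-31/25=-1.24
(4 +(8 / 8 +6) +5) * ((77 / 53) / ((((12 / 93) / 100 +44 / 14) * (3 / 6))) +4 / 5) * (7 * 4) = 3491413632 / 4520105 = 772.42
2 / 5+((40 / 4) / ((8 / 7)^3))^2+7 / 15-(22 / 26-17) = 791052859 / 12779520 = 61.90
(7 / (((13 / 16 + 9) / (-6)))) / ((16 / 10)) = -420 / 157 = -2.68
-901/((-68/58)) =1537/2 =768.50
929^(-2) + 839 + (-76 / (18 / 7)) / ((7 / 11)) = 6156071462 / 7767369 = 792.56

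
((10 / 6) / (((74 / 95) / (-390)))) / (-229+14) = 6175 / 1591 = 3.88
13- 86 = -73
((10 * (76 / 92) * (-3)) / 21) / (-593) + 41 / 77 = 561289 / 1050203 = 0.53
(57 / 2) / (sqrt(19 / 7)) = 3* sqrt(133) / 2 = 17.30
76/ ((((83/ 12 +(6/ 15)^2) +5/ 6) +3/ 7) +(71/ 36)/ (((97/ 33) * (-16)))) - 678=-18085689966/ 27040397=-668.84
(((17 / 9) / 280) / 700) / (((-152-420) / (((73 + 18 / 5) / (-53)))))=6511 / 267387120000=0.00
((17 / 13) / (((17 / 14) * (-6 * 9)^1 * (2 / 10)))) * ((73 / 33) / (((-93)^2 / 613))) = -1566215 / 100181367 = -0.02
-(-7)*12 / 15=28 / 5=5.60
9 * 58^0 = 9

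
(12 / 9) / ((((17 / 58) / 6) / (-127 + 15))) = -51968 / 17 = -3056.94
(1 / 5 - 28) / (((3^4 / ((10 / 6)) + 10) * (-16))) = 139 / 4688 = 0.03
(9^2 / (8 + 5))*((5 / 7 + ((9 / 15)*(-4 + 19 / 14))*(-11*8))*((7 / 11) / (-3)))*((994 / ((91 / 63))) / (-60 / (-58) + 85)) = -34386160662 / 23191025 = -1482.74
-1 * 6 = -6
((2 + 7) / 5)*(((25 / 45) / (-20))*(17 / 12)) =-17 / 240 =-0.07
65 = 65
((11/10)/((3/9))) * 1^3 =33/10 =3.30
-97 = -97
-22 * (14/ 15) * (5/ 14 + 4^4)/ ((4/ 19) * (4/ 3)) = -750101/ 40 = -18752.52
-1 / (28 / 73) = -73 / 28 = -2.61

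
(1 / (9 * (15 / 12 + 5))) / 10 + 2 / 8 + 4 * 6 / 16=7883 / 4500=1.75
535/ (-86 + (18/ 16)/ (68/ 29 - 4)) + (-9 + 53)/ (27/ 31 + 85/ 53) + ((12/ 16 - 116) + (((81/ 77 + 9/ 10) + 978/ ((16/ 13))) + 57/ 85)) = 23404992598131/ 33743977960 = 693.61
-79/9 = -8.78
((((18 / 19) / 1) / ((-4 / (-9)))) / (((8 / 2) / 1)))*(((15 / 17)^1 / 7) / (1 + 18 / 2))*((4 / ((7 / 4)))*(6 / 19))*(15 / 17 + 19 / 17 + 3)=7290 / 300713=0.02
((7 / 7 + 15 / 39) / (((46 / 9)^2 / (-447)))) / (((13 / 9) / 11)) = -32260437 / 178802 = -180.43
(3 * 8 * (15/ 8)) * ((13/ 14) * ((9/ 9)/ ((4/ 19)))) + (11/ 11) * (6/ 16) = 1392/ 7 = 198.86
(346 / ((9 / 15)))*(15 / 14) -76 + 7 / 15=56944 / 105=542.32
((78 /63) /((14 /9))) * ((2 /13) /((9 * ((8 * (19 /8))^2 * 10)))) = 1 /265335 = 0.00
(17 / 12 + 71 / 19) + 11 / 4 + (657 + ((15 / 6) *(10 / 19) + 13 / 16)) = 608333 / 912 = 667.03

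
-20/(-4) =5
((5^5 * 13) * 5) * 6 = 1218750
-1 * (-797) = 797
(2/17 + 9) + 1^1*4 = 223/17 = 13.12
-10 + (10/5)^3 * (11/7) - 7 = -31/7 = -4.43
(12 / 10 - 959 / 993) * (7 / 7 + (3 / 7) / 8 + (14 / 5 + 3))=2231797 / 1390200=1.61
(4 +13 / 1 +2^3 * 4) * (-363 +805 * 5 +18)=180320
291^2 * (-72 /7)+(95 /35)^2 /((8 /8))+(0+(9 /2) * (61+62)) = -85303483 /98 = -870443.70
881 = 881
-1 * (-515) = 515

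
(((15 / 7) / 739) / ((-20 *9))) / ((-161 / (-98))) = -1 / 101982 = -0.00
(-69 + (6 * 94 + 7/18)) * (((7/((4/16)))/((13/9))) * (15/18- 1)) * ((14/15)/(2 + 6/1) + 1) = -4182073/2340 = -1787.21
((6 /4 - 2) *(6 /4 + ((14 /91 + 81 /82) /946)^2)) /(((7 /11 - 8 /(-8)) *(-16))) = 1525416230233 /53250842151936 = 0.03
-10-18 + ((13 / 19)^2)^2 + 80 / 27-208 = -819208585 / 3518667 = -232.82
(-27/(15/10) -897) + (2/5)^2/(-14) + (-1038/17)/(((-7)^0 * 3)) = -935.36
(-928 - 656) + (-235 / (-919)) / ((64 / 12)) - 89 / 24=-70034875 / 44112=-1587.66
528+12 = 540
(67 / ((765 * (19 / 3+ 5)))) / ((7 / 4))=134 / 30345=0.00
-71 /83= -0.86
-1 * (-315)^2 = -99225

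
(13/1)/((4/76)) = 247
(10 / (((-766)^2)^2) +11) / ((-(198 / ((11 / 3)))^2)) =-631184773151 / 167321345318496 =-0.00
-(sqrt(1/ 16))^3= -1/ 64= -0.02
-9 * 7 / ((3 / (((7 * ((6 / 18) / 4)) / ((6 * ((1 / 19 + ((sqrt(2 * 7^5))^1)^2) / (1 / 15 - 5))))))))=34447 / 114960060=0.00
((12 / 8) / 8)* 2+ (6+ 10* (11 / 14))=797 / 56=14.23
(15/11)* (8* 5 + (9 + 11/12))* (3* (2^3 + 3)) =8985/4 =2246.25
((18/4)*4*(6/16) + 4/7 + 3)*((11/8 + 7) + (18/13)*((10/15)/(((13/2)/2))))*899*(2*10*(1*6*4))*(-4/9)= -60832147540/3549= -17140644.56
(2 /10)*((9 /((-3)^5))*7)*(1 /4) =-7 /540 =-0.01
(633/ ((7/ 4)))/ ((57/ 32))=27008/ 133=203.07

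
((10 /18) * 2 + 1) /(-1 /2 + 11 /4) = 76 /81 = 0.94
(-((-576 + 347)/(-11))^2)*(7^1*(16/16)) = -367087/121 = -3033.78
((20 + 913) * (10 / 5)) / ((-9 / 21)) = -4354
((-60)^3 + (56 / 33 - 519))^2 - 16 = 51052039577617 / 1089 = 46879742495.52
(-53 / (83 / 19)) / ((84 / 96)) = -8056 / 581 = -13.87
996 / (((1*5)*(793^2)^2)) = 996 / 1977255324005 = 0.00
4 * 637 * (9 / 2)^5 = 37614213 / 8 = 4701776.62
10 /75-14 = -208 /15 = -13.87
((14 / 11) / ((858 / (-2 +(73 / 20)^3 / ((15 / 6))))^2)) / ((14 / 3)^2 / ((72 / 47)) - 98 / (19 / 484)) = -20830000135419 / 98204858351600000000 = -0.00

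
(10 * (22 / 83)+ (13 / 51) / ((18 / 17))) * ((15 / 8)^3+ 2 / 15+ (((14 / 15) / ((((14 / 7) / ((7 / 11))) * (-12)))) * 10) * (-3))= 8175301781 / 378639360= 21.59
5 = 5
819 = 819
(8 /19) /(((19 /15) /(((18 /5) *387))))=167184 /361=463.11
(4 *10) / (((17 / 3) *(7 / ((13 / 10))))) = 156 / 119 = 1.31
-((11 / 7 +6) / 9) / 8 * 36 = -53 / 14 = -3.79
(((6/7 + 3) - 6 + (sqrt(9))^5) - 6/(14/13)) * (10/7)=16470/49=336.12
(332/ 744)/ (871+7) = 83/ 163308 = 0.00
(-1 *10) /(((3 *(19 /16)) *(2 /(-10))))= 800 /57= 14.04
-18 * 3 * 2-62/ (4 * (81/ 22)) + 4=-8765/ 81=-108.21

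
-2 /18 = -1 /9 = -0.11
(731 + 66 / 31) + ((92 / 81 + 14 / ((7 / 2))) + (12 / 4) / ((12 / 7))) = 7432709 / 10044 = 740.01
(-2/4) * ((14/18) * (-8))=28/9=3.11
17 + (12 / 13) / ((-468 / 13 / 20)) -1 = 604 / 39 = 15.49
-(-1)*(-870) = -870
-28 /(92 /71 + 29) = -1988 /2151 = -0.92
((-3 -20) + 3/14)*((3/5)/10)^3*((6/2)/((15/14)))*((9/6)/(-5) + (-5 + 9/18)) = 25839/390625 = 0.07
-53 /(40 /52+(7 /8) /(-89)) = -490568 /7029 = -69.79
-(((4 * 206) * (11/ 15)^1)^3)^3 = -10741322105697920643746640.00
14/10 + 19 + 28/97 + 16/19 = 198406/9215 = 21.53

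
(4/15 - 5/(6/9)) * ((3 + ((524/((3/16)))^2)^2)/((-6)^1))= 1072172866692238843/14580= 73537233655160.41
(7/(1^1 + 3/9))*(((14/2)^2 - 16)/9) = 77/4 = 19.25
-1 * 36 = -36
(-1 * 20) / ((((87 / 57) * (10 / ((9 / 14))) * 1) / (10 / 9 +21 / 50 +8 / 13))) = -8227 / 4550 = -1.81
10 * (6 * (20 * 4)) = 4800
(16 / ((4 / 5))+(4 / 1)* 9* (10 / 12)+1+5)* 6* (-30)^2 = 302400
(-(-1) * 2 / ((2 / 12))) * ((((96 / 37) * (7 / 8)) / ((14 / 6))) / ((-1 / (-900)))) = 388800 / 37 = 10508.11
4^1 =4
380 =380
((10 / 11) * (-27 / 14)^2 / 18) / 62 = 405 / 133672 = 0.00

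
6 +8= 14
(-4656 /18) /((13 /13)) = -776 /3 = -258.67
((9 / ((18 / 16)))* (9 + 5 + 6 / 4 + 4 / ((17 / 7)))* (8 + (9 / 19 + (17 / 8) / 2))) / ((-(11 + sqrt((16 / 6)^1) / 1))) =-55773861 / 458660 + 1690117* sqrt(6) / 229330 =-103.55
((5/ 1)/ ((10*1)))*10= 5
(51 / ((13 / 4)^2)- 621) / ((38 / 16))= -833064 / 3211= -259.44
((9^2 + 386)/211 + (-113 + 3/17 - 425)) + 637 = 363685/3587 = 101.39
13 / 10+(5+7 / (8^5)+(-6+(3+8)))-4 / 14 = 12632309 / 1146880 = 11.01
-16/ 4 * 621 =-2484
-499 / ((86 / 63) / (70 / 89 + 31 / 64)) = -227572443 / 489856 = -464.57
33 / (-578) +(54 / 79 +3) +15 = 850521 / 45662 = 18.63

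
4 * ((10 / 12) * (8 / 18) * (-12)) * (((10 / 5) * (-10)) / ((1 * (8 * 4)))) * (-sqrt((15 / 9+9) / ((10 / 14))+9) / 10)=-2 * sqrt(5385) / 27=-5.44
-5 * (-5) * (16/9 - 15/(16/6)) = -6925/72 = -96.18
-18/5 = -3.60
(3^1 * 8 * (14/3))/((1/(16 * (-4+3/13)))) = -87808/13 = -6754.46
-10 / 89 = -0.11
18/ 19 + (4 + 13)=341/ 19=17.95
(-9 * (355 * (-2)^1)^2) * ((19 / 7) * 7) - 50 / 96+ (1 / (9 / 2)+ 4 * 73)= -12412916395 / 144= -86200808.30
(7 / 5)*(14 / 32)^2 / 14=49 / 2560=0.02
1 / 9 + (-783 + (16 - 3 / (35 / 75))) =-48719 / 63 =-773.32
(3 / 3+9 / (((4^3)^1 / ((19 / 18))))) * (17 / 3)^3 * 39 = 8149.95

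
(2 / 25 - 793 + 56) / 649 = -18423 / 16225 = -1.14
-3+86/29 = -1/29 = -0.03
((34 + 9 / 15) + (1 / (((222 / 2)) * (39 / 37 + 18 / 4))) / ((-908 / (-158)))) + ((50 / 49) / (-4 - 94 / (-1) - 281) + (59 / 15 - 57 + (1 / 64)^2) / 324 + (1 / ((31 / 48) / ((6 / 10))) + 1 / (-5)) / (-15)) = 30877483656795659993 / 898056761488588800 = 34.38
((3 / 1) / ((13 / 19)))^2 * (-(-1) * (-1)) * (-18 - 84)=331398 / 169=1960.93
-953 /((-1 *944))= 953 /944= 1.01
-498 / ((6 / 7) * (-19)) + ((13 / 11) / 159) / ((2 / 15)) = 678681 / 22154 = 30.63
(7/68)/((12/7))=49/816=0.06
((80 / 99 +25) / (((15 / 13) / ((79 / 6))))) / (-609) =-74971 / 155034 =-0.48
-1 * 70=-70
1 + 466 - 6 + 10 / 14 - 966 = -3530 / 7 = -504.29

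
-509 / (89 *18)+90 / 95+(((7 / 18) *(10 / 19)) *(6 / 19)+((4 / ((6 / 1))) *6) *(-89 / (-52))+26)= 252163189 / 7518186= 33.54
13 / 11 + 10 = 123 / 11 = 11.18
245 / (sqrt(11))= 245* sqrt(11) / 11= 73.87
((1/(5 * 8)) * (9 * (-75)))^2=18225/64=284.77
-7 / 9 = -0.78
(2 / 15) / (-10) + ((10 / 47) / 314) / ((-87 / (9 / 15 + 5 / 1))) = -0.01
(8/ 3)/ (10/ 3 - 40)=-4/ 55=-0.07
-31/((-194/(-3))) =-93/194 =-0.48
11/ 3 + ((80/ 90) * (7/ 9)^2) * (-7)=-71/ 729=-0.10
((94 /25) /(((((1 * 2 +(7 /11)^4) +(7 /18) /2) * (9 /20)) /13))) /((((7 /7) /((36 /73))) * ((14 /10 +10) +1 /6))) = 61832339712 /31488332825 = 1.96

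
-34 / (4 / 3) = -51 / 2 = -25.50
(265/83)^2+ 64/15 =1494271/103335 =14.46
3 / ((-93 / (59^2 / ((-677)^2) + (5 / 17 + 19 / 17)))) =-11059073 / 241539383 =-0.05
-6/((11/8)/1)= -4.36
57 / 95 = 3 / 5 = 0.60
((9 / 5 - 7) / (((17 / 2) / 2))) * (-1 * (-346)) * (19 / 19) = -35984 / 85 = -423.34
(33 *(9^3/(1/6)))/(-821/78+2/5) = -5117580/359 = -14255.10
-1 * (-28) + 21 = 49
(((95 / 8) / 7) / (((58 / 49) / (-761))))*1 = -506065 / 464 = -1090.66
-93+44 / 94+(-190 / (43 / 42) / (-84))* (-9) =-112.42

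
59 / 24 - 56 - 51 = -2509 / 24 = -104.54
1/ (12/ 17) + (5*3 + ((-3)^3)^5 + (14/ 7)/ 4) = -172186681/ 12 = -14348890.08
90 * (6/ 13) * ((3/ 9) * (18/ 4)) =810/ 13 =62.31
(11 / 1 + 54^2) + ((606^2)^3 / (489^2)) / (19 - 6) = 15932163486.34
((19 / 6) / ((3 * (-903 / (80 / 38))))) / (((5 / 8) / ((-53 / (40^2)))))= 53 / 406350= 0.00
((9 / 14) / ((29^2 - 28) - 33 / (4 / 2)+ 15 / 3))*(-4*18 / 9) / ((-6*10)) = 0.00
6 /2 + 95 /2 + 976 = 2053 /2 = 1026.50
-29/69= -0.42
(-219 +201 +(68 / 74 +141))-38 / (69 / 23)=12349 / 111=111.25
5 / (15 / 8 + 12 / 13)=1.79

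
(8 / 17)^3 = 0.10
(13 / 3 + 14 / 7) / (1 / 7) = 133 / 3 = 44.33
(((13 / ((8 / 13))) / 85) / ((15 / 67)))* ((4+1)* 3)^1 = 11323 / 680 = 16.65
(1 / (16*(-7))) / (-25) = 1 / 2800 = 0.00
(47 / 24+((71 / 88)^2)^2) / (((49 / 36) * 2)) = 1285668201 / 1469253632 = 0.88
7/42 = 0.17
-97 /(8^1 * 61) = -97 /488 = -0.20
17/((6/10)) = 85/3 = 28.33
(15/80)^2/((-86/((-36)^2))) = -729/1376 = -0.53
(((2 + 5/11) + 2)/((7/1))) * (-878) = -6146/11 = -558.73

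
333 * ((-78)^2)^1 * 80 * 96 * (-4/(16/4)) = -15559464960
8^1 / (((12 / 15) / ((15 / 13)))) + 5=215 / 13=16.54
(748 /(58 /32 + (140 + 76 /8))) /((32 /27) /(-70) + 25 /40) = 10053120 /1236593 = 8.13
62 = 62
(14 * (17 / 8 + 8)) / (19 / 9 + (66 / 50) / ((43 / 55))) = 1097145 / 29408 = 37.31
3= 3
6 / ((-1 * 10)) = -3 / 5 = -0.60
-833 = -833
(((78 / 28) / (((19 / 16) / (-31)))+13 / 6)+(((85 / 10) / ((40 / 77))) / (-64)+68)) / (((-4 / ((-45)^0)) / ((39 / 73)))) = 74647703 / 198840320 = 0.38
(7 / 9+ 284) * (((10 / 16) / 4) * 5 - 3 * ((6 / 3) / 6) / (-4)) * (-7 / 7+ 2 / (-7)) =-84579 / 224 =-377.58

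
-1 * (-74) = 74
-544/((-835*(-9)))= -544/7515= -0.07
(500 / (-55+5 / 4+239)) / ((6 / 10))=10000 / 2223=4.50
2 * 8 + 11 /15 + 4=311 /15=20.73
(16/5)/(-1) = -16/5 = -3.20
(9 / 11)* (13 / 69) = 39 / 253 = 0.15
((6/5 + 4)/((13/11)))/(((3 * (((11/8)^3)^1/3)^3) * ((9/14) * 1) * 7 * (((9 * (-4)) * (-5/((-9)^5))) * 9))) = -97844723712/5358972025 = -18.26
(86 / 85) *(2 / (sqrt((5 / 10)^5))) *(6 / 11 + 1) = 688 *sqrt(2) / 55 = 17.69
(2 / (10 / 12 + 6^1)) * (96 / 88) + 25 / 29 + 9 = 133162 / 13079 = 10.18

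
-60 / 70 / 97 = -6 / 679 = -0.01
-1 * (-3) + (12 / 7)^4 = 27939 / 2401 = 11.64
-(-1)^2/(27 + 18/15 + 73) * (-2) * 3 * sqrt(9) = 45/253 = 0.18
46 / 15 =3.07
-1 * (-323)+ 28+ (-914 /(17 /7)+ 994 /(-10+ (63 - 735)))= -155420 /5797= -26.81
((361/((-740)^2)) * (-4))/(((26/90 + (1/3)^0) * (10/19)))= -61731/15880400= -0.00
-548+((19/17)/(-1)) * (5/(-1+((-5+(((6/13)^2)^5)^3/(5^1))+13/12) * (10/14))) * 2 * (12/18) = -7758236780108331323026894979507310950444/14208236375468552440520700815242070423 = -546.04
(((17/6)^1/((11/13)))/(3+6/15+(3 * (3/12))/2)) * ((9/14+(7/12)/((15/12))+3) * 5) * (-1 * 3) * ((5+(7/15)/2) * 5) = -149717555/104643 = -1430.75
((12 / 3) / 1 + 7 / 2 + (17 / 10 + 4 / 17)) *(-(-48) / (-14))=-19248 / 595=-32.35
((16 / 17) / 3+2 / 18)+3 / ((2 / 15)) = 7015 / 306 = 22.92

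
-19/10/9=-0.21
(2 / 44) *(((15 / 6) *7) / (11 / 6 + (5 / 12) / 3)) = 315 / 781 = 0.40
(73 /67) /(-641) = -73 /42947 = -0.00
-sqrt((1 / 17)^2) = -1 / 17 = -0.06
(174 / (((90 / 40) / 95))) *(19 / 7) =418760 / 21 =19940.95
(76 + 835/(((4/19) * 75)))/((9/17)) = 131461/540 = 243.45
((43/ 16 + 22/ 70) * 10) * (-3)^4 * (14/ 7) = 136161/ 28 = 4862.89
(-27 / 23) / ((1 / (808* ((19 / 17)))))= -414504 / 391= -1060.11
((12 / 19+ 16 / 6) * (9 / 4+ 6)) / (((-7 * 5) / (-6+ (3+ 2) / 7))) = 19129 / 4655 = 4.11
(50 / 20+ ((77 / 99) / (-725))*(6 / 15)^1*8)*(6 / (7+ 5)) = 162901 / 130500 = 1.25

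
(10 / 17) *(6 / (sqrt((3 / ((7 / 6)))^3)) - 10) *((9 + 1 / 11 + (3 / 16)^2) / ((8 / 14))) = -4497325 / 47872 + 6296255 *sqrt(14) / 1723392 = -80.27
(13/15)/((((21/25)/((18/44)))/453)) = 29445/154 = 191.20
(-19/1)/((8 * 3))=-19/24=-0.79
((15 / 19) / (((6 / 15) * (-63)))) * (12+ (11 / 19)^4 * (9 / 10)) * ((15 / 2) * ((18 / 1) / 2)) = -3548315025 / 138661544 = -25.59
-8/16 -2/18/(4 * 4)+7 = 935/144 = 6.49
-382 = -382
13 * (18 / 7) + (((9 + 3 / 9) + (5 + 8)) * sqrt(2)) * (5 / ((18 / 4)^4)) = 5360 * sqrt(2) / 19683 + 234 / 7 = 33.81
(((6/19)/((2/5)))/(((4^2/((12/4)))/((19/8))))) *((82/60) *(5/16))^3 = 344605/12582912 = 0.03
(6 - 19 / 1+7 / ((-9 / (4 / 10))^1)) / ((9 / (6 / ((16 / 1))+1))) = -2.03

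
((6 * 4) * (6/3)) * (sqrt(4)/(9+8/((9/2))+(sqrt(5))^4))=432/161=2.68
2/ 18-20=-179/ 9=-19.89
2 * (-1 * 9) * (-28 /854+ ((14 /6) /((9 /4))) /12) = -0.97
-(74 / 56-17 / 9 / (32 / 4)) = -547 / 504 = -1.09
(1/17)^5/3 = 1/4259571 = 0.00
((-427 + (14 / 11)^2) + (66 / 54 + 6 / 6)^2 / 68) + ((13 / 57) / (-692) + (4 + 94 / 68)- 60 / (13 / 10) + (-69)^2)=122314375179335 / 28478844108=4294.92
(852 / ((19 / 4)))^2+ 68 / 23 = 267157220 / 8303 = 32175.99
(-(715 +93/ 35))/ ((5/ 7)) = -25118/ 25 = -1004.72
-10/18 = -5/9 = -0.56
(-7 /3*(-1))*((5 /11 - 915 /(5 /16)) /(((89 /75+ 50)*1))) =-5635525 /42229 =-133.45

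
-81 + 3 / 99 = -2672 / 33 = -80.97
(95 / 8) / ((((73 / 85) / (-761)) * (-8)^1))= 6145075 / 4672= 1315.30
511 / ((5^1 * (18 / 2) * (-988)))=-511 / 44460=-0.01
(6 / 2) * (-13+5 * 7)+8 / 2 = 70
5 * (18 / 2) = 45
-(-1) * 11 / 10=11 / 10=1.10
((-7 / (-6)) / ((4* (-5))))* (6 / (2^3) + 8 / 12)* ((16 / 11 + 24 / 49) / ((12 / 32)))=-4454 / 10395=-0.43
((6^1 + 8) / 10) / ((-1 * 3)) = -7 / 15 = -0.47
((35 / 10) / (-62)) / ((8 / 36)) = -0.25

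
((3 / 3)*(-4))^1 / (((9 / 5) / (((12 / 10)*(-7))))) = 56 / 3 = 18.67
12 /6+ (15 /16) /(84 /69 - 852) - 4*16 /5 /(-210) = 338580091 /164371200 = 2.06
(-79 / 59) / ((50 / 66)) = -2607 / 1475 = -1.77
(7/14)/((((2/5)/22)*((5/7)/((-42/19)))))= -1617/19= -85.11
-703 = -703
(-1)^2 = 1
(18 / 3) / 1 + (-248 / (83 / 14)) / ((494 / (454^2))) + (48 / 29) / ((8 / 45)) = -17438.34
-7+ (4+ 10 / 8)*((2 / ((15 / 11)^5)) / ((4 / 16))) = 482839 / 253125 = 1.91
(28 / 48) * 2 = 7 / 6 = 1.17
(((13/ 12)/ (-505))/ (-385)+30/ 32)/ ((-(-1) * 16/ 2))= 8749177/ 74659200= 0.12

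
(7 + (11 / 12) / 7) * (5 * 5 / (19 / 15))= 74875 / 532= 140.74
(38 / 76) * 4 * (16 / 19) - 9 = -139 / 19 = -7.32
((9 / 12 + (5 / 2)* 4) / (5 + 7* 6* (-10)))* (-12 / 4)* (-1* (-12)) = 387 / 415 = 0.93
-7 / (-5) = 7 / 5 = 1.40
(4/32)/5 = 1/40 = 0.02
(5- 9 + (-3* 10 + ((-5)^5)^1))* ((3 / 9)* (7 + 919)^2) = -902922228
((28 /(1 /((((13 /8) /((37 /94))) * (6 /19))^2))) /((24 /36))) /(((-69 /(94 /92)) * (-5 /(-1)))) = -1105403481 /5228731220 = -0.21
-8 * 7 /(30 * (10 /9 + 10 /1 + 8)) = -21 /215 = -0.10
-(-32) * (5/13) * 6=960/13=73.85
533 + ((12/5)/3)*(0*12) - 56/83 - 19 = 513.33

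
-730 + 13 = -717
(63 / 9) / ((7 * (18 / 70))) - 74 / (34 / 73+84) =83596 / 27747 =3.01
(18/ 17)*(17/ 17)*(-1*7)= -126/ 17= -7.41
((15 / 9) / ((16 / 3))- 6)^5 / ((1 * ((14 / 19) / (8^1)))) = -16938015367 / 262144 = -64613.40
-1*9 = -9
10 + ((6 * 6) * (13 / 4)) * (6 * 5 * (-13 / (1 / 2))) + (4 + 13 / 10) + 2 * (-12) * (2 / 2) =-91268.70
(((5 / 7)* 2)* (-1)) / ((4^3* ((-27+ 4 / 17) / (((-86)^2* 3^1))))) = 94299 / 5096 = 18.50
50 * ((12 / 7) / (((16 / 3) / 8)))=900 / 7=128.57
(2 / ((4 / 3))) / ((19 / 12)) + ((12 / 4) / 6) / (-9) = 305 / 342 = 0.89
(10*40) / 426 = 200 / 213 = 0.94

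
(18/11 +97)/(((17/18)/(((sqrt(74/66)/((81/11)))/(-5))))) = -434*sqrt(1221)/5049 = -3.00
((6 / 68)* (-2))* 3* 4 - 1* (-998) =16930 / 17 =995.88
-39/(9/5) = -65/3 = -21.67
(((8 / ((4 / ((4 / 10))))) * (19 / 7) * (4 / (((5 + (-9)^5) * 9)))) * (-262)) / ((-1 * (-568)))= 2489 / 330129765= 0.00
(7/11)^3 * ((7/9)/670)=2401/8025930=0.00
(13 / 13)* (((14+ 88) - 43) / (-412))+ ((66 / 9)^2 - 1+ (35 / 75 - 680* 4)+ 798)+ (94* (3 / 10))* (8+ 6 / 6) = -29943931 / 18540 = -1615.10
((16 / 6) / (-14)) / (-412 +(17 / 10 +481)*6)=-20 / 260841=-0.00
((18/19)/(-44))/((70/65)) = -0.02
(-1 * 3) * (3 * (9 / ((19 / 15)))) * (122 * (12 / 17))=-1778760 / 323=-5507.00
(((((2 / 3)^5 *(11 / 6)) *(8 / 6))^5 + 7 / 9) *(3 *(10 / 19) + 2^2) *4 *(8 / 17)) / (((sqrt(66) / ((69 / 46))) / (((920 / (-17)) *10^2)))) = -3049360772128649600960000 *sqrt(66) / 3021955355524681302507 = -8197.71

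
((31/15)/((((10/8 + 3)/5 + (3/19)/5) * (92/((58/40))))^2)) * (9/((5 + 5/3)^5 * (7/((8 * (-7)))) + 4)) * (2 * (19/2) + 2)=-20583236997/270732631448000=-0.00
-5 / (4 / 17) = -85 / 4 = -21.25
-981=-981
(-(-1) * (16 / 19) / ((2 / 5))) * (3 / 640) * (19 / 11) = 3 / 176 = 0.02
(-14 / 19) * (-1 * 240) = 3360 / 19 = 176.84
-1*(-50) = 50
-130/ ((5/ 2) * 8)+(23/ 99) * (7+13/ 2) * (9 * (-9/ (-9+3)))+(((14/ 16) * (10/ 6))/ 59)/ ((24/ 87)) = 4477229/ 124608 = 35.93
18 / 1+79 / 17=385 / 17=22.65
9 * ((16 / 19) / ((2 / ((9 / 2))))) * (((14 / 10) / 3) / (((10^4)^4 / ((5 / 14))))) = 27 / 95000000000000000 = 0.00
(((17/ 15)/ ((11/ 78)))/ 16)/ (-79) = -221/ 34760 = -0.01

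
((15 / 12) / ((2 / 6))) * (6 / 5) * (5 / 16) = 45 / 32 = 1.41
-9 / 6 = -3 / 2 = -1.50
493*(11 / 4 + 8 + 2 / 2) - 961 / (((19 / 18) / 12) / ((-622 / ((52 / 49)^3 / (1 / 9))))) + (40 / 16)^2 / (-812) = 86439713067105 / 135581264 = 637549.10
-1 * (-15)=15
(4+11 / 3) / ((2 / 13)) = 299 / 6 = 49.83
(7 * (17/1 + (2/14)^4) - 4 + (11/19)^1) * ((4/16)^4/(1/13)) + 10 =26475731/1668352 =15.87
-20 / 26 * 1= -10 / 13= -0.77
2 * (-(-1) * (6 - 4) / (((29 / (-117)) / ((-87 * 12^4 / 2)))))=14556672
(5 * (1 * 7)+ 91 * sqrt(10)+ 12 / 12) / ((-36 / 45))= -455 * sqrt(10) / 4 - 45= -404.71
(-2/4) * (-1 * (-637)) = -318.50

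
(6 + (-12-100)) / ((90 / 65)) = -689 / 9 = -76.56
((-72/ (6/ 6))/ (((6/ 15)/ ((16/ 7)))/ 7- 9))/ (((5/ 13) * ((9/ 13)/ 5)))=54080/ 359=150.64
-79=-79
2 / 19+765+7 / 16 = 232725 / 304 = 765.54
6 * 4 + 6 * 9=78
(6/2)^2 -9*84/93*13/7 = -189/31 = -6.10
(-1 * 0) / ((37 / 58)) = 0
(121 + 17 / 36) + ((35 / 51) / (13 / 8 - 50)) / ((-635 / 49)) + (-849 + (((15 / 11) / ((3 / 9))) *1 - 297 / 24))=-162305664421 / 220580712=-735.81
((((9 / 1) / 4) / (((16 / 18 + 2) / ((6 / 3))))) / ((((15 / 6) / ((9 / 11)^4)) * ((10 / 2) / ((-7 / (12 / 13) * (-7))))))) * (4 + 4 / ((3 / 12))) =8680203 / 146410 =59.29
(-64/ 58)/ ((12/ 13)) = -104/ 87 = -1.20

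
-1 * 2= -2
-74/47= -1.57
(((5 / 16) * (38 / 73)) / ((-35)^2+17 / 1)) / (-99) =-95 / 71807472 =-0.00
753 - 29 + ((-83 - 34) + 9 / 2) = 1223 / 2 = 611.50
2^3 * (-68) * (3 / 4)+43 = -365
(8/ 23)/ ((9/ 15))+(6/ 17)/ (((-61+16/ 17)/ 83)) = 6478/ 70449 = 0.09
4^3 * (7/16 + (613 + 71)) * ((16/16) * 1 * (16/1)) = 700864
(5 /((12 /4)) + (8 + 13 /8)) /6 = 271 /144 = 1.88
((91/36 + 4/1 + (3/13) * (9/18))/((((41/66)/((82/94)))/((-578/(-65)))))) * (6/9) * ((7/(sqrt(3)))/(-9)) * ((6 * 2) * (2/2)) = -298.00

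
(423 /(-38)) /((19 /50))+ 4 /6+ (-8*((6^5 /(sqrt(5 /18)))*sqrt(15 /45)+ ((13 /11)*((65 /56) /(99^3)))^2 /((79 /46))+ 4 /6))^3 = -385302533993567906799355797138380030858644904528*sqrt(30) /6668864583126551938621130726232225-736054573360882974923590159465682521956040038870034907832406845302851 /9906410218388353965368360096761278728591784633009358153920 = -316528303916192.02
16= 16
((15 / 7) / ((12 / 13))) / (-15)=-13 / 84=-0.15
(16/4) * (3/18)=2/3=0.67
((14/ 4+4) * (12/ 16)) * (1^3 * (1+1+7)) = 405/ 8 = 50.62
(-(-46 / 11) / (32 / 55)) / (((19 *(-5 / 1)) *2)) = -23 / 608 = -0.04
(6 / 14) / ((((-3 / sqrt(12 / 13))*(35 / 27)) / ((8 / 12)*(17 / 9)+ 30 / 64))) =-1493*sqrt(39) / 50960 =-0.18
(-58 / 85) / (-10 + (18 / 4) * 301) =-116 / 228565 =-0.00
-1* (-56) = 56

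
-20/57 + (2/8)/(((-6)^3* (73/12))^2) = -46042541/131221296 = -0.35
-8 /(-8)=1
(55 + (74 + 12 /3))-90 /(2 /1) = 88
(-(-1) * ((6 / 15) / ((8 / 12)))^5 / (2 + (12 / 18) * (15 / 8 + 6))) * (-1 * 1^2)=-972 / 90625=-0.01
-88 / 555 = -0.16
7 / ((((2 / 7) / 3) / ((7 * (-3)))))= -3087 / 2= -1543.50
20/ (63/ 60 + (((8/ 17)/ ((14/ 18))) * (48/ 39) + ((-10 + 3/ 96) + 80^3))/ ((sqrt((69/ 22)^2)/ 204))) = 418600/ 697003784679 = 0.00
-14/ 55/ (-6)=7/ 165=0.04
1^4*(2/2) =1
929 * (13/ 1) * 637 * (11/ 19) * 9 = 761611851/ 19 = 40084834.26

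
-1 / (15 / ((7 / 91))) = -1 / 195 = -0.01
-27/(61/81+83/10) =-2.98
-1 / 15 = -0.07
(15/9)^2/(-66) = -25/594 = -0.04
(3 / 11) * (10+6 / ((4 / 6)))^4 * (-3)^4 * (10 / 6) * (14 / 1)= 738920070 / 11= 67174551.82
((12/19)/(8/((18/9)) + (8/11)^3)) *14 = 55902/27721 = 2.02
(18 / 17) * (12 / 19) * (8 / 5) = 1728 / 1615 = 1.07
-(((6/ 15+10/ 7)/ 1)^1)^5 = -1073741824/ 52521875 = -20.44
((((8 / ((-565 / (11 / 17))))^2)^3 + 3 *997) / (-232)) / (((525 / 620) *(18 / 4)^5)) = -1164882992963735121148087294864 / 141183537486023221459886340703125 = -0.01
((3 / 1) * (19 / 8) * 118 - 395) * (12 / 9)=1783 / 3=594.33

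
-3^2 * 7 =-63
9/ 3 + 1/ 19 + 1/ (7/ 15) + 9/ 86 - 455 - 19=-5360989/ 11438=-468.70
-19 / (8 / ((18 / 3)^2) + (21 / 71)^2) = -862011 / 14051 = -61.35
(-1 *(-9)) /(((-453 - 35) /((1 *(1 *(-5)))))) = 45 /488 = 0.09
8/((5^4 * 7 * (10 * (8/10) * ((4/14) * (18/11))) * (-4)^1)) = -11/90000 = -0.00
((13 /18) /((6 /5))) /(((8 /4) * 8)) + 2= 3521 /1728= 2.04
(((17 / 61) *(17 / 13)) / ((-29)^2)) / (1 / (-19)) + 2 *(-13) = -17345229 / 666913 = -26.01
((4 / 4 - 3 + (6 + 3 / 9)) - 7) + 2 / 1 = -2 / 3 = -0.67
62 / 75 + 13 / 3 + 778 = 19579 / 25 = 783.16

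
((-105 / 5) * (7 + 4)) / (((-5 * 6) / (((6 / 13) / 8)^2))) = 693 / 27040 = 0.03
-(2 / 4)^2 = -1 / 4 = -0.25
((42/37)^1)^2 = 1764/1369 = 1.29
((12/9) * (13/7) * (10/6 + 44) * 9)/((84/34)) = 60554/147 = 411.93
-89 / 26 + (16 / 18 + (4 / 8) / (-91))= -160 / 63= -2.54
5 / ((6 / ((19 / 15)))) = 19 / 18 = 1.06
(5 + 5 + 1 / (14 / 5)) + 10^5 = 1400145 / 14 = 100010.36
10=10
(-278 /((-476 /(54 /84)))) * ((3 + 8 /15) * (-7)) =-9.29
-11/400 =-0.03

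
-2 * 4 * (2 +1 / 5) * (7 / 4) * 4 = -616 / 5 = -123.20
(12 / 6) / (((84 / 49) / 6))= 7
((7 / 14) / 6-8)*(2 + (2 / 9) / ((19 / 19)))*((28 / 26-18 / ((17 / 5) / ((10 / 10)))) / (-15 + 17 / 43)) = -4759025 / 936819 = -5.08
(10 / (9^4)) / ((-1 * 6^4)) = -5 / 4251528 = -0.00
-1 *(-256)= 256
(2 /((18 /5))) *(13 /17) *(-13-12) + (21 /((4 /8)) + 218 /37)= 210991 /5661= 37.27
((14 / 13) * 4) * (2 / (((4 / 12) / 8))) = 2688 / 13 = 206.77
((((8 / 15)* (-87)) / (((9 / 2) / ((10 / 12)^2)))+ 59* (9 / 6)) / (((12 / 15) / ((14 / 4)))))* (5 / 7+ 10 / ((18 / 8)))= 1835.79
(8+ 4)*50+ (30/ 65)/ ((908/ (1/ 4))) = 14164803/ 23608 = 600.00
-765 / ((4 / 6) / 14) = -16065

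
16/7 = 2.29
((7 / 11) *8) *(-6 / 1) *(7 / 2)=-1176 / 11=-106.91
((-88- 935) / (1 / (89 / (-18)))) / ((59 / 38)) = 576631 / 177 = 3257.80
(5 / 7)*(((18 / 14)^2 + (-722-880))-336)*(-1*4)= 1897620 / 343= 5532.42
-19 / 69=-0.28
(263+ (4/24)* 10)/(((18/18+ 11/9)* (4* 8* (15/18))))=3573/800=4.47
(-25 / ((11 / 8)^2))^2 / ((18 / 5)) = 6400000 / 131769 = 48.57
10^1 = 10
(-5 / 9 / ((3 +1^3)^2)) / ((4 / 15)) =-25 / 192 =-0.13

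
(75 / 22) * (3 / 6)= 75 / 44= 1.70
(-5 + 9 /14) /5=-61 /70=-0.87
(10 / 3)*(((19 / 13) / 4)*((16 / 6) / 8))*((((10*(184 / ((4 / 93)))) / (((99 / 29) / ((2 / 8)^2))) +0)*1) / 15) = 1964315 / 92664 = 21.20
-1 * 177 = -177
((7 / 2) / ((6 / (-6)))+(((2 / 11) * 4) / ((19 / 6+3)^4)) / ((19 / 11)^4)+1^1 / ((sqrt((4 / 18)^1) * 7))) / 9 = -1709670150151 / 4396365642258+sqrt(2) / 42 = -0.36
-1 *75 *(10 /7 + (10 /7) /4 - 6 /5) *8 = -2460 /7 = -351.43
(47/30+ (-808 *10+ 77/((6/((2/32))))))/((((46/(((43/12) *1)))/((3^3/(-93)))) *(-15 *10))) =-1792713/1472000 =-1.22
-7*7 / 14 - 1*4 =-15 / 2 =-7.50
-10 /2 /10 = -1 /2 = -0.50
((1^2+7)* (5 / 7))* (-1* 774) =-4422.86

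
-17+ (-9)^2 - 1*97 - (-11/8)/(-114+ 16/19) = -567809/17200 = -33.01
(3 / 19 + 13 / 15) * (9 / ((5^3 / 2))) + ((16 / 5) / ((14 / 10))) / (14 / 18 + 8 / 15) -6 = -20152674 / 4904375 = -4.11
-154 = -154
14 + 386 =400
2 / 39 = 0.05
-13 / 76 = -0.17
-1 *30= -30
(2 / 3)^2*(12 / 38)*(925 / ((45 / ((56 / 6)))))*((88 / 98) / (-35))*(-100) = 5209600 / 75411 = 69.08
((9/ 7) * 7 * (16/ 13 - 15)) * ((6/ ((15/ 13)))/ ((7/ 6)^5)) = -25054272/ 84035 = -298.14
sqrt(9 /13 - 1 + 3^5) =sqrt(41015) /13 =15.58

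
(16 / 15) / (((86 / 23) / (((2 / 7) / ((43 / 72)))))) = 8832 / 64715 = 0.14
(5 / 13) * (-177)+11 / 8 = -6937 / 104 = -66.70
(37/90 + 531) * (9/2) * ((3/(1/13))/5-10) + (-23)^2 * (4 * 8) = 1166703/100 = 11667.03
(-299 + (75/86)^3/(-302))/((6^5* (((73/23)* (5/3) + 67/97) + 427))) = -11648863603823/131169797567248896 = -0.00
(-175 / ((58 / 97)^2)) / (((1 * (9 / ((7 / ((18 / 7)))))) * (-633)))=80682175 / 344964744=0.23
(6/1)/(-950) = -3/475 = -0.01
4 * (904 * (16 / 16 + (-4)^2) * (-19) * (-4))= 4671872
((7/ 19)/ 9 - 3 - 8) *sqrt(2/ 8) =-937/ 171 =-5.48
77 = 77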